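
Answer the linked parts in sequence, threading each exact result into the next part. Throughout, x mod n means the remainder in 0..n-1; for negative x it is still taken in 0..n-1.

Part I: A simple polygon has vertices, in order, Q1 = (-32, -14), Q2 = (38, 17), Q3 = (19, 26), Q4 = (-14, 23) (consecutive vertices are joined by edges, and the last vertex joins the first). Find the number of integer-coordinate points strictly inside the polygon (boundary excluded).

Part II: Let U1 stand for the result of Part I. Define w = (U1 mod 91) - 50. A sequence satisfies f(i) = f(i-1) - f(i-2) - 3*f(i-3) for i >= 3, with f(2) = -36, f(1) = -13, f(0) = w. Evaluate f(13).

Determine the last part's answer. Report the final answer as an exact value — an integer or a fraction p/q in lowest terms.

Part I: cross terms: (-32*17 - 38*-14)=-12, (38*26 - 19*17)=665, (19*23 - -14*26)=801, (-14*-14 - -32*23)=932; twice the area = |2386| = 2386; area = 1193; boundary points = 1 + 1 + 3 + 1 = 6; strictly interior points = area - boundary/2 + 1 = 1191; answer 1191
Part II: U1 = 1191; w = -42; f(3) = 1*(-36) - 1*(-13) - 3*(-42) = 103; iterating: f(3)=103, f(4)=178, f(5)=183, f(6)=-304, f(7)=-1021, f(8)=-1266, f(9)=667, f(10)=4996, f(11)=8127, f(12)=1130, f(13)=-21985; answer -21985

-21985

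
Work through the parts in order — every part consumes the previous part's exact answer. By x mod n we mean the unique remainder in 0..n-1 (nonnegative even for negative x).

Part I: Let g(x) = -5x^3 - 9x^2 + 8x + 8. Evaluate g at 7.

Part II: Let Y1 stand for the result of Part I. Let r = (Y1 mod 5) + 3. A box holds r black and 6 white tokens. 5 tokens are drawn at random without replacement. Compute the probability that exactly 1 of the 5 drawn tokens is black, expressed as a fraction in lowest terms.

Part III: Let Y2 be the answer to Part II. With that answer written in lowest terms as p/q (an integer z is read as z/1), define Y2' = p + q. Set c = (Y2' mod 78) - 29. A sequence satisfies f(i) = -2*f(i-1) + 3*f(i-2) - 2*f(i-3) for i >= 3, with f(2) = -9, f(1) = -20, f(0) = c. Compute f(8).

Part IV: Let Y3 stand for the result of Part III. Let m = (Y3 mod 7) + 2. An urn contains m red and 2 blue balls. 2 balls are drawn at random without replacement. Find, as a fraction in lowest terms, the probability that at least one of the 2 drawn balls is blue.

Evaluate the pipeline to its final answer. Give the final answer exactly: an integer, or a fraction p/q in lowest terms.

3/5

Part I: -5*(7)^3 - 9*(7)^2 + 8*(7)^1 + 8 = (-1715) + (-441) + (56) + (8) = -2092; answer -2092
Part II: Y1 = -2092; r = 6; total draws C(12,5) = 792; favorable C(6,1)*C(6,4) = 90; P = 5/44; answer 5/44
Part III: Y2 = 5/44; threaded value p + q = 49; c = 20; f(3) = -2*(-9) + 3*(-20) - 2*(20) = -82; iterating: f(3)=-82, f(4)=177, f(5)=-582, f(6)=1859, f(7)=-5818, f(8)=18377; answer 18377
Part IV: Y3 = 18377; m = 4; total draws C(6,2) = 15; complement C(4,2) = 6; favorable 15 - 6 = 9; P = 3/5; answer 3/5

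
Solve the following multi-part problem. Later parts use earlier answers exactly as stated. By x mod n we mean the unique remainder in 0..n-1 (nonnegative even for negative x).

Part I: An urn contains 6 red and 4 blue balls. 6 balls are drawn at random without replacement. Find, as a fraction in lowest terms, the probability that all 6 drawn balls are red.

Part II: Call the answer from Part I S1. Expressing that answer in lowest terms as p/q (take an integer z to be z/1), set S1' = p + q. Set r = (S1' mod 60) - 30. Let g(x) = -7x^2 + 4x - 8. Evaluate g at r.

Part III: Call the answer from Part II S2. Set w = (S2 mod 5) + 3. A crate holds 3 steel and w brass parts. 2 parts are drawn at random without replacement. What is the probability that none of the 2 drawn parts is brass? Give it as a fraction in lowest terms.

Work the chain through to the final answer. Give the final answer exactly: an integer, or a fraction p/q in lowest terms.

Part I: total draws C(10,6) = 210; favorable C(6,6) = 1; P = 1/210; answer 1/210
Part II: S1 = 1/210; threaded value p + q = 211; r = 1; -7*(1)^2 + 4*(1)^1 - 8 = (-7) + (4) + (-8) = -11; answer -11
Part III: S2 = -11; w = 7; total draws C(10,2) = 45; favorable C(3,2) = 3; P = 1/15; answer 1/15

1/15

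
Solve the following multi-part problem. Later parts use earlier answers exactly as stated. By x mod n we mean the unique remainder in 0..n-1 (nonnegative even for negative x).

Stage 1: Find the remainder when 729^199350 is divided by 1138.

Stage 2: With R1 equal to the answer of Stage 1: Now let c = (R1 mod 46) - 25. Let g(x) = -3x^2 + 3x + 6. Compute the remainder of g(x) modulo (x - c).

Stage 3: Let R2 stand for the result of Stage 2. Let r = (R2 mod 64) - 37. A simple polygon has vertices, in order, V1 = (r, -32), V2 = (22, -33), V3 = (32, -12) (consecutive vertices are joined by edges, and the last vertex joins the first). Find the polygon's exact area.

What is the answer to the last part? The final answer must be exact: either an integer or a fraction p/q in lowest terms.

Stage 1: squarings mod 1138: 729^1=729, 729^2=1133, 729^4=25, 729^8=625, 729^16=291, 729^32=469, 729^64=327, 729^128=1095, 729^256=711, 729^512=249, 729^1024=549, 729^2048=969, 729^4096=111, 729^8192=941, 729^16384=117, 729^32768=33, 729^65536=1089, 729^131072=125; 729^199350 = 729^2 * 729^4 * 729^16 * 729^32 * 729^128 * 729^512 * 729^2048 * 729^65536 * 729^131072 = 639 (mod 1138); answer 639
Stage 2: R1 = 639; c = 16; remainder = value at the root: -3*(16)^2 + 3*(16)^1 + 6 = (-768) + (48) + (6) = -714; answer -714
Stage 3: R2 = -714; r = 17; cross terms: (17*-33 - 22*-32)=143, (22*-12 - 32*-33)=792, (32*-32 - 17*-12)=-820; twice the area = |115| = 115; area = 115/2; answer 115/2

115/2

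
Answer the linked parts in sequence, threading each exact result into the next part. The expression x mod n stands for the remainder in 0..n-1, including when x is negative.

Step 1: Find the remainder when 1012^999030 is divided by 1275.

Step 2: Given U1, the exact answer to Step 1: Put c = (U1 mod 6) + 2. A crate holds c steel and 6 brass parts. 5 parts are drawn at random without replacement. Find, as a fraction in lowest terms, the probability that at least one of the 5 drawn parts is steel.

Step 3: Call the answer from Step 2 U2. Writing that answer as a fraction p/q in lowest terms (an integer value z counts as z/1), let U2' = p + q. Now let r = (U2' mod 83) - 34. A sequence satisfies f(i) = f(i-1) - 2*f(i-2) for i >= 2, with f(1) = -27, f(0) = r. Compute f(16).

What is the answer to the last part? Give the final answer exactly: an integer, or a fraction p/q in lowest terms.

Step 1: squarings mod 1275: 1012^1=1012, 1012^2=319, 1012^4=1036, 1012^8=1021, 1012^16=766, 1012^32=256, 1012^64=511, 1012^128=1021, 1012^256=766, 1012^512=256, 1012^1024=511, 1012^2048=1021, 1012^4096=766, 1012^8192=256, 1012^16384=511, 1012^32768=1021, 1012^65536=766, 1012^131072=256, 1012^262144=511, 1012^524288=1021; 1012^999030 = 1012^2 * 1012^4 * 1012^16 * 1012^32 * 1012^64 * 1012^512 * 1012^1024 * 1012^2048 * 1012^4096 * 1012^8192 * 1012^65536 * 1012^131072 * 1012^262144 * 1012^524288 = 1024 (mod 1275); answer 1024
Step 2: U1 = 1024; c = 6; total draws C(12,5) = 792; complement C(6,5) = 6; favorable 792 - 6 = 786; P = 131/132; answer 131/132
Step 3: U2 = 131/132; threaded value p + q = 263; r = -20; f(2) = 1*(-27) - 2*(-20) = 13; iterating: f(2)=13, f(3)=67, f(4)=41, f(5)=-93, f(6)=-175, f(7)=11, f(8)=361, f(9)=339, f(10)=-383, f(11)=-1061, f(12)=-295, f(13)=1827, f(14)=2417, f(15)=-1237, f(16)=-6071; answer -6071

-6071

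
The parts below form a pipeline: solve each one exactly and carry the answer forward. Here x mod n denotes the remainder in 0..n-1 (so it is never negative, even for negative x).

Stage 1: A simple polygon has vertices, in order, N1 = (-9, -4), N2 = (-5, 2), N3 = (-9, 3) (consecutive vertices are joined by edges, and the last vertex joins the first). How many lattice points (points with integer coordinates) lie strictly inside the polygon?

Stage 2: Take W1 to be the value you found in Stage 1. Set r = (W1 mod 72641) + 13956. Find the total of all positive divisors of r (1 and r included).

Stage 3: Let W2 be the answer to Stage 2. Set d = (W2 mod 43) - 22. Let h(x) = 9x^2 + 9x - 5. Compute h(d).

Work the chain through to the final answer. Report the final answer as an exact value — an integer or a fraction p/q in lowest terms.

Stage 1: cross terms: (-9*2 - -5*-4)=-38, (-5*3 - -9*2)=3, (-9*-4 - -9*3)=63; twice the area = |28| = 28; area = 14; boundary points = 2 + 1 + 7 = 10; strictly interior points = area - boundary/2 + 1 = 10; answer 10
Stage 2: W1 = 10; r = 13966; 13966 = 2 * 6983; sigma = (1 + 2) * (1 + 6983) = 3 * 6984 = 20952; answer 20952
Stage 3: W2 = 20952; d = -11; 9*(-11)^2 + 9*(-11)^1 - 5 = (1089) + (-99) + (-5) = 985; answer 985

985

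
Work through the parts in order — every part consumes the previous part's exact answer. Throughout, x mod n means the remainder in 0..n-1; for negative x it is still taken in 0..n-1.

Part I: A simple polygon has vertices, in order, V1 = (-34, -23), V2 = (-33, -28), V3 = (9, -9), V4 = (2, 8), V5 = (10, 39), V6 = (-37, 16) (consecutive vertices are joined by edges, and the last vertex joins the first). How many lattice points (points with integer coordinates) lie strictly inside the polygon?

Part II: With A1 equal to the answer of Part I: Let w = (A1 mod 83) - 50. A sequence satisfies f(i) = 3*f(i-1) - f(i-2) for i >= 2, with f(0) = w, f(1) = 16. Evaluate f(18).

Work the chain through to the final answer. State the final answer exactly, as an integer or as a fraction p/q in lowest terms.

Part I: cross terms: (-34*-28 - -33*-23)=193, (-33*-9 - 9*-28)=549, (9*8 - 2*-9)=90, (2*39 - 10*8)=-2, (10*16 - -37*39)=1603, (-37*-23 - -34*16)=1395; twice the area = |3828| = 3828; area = 1914; boundary points = 1 + 1 + 1 + 1 + 1 + 3 = 8; strictly interior points = area - boundary/2 + 1 = 1911; answer 1911
Part II: A1 = 1911; w = -48; f(2) = 3*(16) - 1*(-48) = 96; iterating: f(2)=96, f(3)=272, f(4)=720, f(5)=1888, f(6)=4944, f(7)=12944, f(8)=33888, f(9)=88720, f(10)=232272, f(11)=608096, f(12)=1592016, f(13)=4167952, f(14)=10911840, f(15)=28567568, f(16)=74790864, f(17)=195805024, f(18)=512624208; answer 512624208

512624208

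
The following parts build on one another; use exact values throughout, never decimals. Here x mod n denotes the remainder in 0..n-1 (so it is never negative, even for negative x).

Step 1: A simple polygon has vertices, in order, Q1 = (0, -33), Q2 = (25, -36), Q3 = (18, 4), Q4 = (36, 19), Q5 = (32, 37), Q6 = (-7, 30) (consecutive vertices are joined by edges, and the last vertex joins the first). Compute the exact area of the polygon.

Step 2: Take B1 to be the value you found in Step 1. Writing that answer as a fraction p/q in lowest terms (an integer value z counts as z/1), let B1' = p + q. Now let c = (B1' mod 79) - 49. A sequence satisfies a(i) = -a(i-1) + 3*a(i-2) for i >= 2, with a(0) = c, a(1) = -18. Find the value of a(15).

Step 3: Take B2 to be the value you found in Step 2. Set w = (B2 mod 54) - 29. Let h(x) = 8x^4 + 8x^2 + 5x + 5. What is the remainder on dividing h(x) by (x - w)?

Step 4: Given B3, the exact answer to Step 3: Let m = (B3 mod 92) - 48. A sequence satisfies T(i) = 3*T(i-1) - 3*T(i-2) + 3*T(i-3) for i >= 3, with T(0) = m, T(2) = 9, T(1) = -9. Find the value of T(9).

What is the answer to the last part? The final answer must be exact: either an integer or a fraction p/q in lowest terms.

15903

Step 1: cross terms: (0*-36 - 25*-33)=825, (25*4 - 18*-36)=748, (18*19 - 36*4)=198, (36*37 - 32*19)=724, (32*30 - -7*37)=1219, (-7*-33 - 0*30)=231; twice the area = |3945| = 3945; area = 3945/2; answer 3945/2
Step 2: B1 = 3945/2; threaded value p + q = 3947; c = 27; a(2) = -1*(-18) + 3*(27) = 99; iterating: a(2)=99, a(3)=-153, a(4)=450, a(5)=-909, a(6)=2259, a(7)=-4986, a(8)=11763, a(9)=-26721, a(10)=62010, a(11)=-142173, a(12)=328203, a(13)=-754722, a(14)=1739331, a(15)=-4003497; answer -4003497
Step 3: B2 = -4003497; w = -20; remainder = value at the root: 8*(-20)^4 + 8*(-20)^2 + 5*(-20)^1 + 5 = (1280000) + (3200) + (-100) + (5) = 1283105; answer 1283105
Step 4: B3 = 1283105; m = 25; T(3) = 3*(9) - 3*(-9) + 3*(25) = 129; iterating: T(3)=129, T(4)=333, T(5)=639, T(6)=1305, T(7)=2997, T(8)=6993, T(9)=15903; answer 15903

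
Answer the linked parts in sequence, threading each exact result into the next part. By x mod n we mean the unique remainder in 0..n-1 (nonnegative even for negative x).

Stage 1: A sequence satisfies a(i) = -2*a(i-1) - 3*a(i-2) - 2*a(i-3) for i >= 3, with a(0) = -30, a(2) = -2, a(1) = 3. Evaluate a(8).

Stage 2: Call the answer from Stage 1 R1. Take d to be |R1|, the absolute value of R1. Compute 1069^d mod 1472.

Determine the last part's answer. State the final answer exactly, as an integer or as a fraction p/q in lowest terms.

1337

Stage 1: a(3) = -2*(-2) - 3*(3) - 2*(-30) = 55; iterating: a(3)=55, a(4)=-110, a(5)=59, a(6)=102, a(7)=-161, a(8)=-102; answer -102
Stage 2: R1 = -102; d = 102; squarings mod 1472: 1069^1=1069, 1069^2=489, 1069^4=657, 1069^8=353, 1069^16=961, 1069^32=577, 1069^64=257; 1069^102 = 1069^2 * 1069^4 * 1069^32 * 1069^64 = 1337 (mod 1472); answer 1337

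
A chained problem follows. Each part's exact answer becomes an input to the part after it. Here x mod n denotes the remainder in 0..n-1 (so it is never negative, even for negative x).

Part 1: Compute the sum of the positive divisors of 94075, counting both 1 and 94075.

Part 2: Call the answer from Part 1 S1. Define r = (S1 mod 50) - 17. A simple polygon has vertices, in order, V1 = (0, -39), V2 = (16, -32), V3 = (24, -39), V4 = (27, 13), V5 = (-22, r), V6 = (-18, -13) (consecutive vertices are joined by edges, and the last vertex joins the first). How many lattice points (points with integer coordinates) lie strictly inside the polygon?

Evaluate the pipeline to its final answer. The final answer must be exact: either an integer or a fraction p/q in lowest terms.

Part 1: 94075 = 5^2 * 53 * 71; sigma = (1 + 5 + 25) * (1 + 53) * (1 + 71) = 31 * 54 * 72 = 120528; answer 120528
Part 2: S1 = 120528; r = 11; cross terms: (0*-32 - 16*-39)=624, (16*-39 - 24*-32)=144, (24*13 - 27*-39)=1365, (27*11 - -22*13)=583, (-22*-13 - -18*11)=484, (-18*-39 - 0*-13)=702; twice the area = |3902| = 3902; area = 1951; boundary points = 1 + 1 + 1 + 1 + 4 + 2 = 10; strictly interior points = area - boundary/2 + 1 = 1947; answer 1947

1947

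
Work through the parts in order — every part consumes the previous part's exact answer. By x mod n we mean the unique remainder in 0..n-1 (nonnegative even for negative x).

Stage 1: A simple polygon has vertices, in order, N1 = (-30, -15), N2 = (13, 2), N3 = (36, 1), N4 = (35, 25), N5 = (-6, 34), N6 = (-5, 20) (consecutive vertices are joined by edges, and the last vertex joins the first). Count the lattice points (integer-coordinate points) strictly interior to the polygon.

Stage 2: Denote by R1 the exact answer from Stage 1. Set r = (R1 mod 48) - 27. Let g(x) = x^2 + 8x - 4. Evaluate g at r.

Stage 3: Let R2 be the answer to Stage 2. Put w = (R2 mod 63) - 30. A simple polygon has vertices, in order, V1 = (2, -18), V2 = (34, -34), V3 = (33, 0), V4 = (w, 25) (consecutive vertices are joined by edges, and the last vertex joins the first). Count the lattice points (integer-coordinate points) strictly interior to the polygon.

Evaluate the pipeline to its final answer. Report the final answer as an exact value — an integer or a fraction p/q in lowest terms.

Stage 1: cross terms: (-30*2 - 13*-15)=135, (13*1 - 36*2)=-59, (36*25 - 35*1)=865, (35*34 - -6*25)=1340, (-6*20 - -5*34)=50, (-5*-15 - -30*20)=675; twice the area = |3006| = 3006; area = 1503; boundary points = 1 + 1 + 1 + 1 + 1 + 5 = 10; strictly interior points = area - boundary/2 + 1 = 1499; answer 1499
Stage 2: R1 = 1499; r = -16; 1*(-16)^2 + 8*(-16)^1 - 4 = (256) + (-128) + (-4) = 124; answer 124
Stage 3: R2 = 124; w = 31; cross terms: (2*-34 - 34*-18)=544, (34*0 - 33*-34)=1122, (33*25 - 31*0)=825, (31*-18 - 2*25)=-608; twice the area = |1883| = 1883; area = 1883/2; boundary points = 16 + 1 + 1 + 1 = 19; strictly interior points = area - boundary/2 + 1 = 933; answer 933

933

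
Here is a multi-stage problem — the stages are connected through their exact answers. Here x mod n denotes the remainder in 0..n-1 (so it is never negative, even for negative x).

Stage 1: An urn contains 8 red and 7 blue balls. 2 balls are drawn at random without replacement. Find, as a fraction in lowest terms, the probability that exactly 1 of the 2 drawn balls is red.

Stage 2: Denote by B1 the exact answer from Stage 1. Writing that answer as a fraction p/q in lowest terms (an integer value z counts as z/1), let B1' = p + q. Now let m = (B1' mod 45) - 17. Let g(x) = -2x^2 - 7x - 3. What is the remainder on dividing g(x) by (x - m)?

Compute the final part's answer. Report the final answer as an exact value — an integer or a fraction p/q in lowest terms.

-117

Stage 1: total draws C(15,2) = 105; favorable C(8,1)*C(7,1) = 56; P = 8/15; answer 8/15
Stage 2: B1 = 8/15; threaded value p + q = 23; m = 6; remainder = value at the root: -2*(6)^2 - 7*(6)^1 - 3 = (-72) + (-42) + (-3) = -117; answer -117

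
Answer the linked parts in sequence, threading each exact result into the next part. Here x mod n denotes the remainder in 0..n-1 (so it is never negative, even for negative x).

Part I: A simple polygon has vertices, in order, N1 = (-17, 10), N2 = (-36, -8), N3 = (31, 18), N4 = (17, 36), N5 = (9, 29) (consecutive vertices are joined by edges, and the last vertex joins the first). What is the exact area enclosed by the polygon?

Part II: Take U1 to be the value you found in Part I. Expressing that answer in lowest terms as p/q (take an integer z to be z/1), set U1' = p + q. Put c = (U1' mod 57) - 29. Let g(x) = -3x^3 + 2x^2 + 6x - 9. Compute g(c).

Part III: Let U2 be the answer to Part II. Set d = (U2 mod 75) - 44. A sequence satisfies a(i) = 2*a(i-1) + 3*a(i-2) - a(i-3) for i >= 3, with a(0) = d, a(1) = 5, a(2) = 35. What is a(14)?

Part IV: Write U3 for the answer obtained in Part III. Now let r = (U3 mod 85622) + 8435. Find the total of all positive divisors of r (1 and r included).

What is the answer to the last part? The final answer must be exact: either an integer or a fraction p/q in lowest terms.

34560

Part I: cross terms: (-17*-8 - -36*10)=496, (-36*18 - 31*-8)=-400, (31*36 - 17*18)=810, (17*29 - 9*36)=169, (9*10 - -17*29)=583; twice the area = |1658| = 1658; area = 829; answer 829
Part II: U1 = 829; threaded value p + q = 830; c = 3; -3*(3)^3 + 2*(3)^2 + 6*(3)^1 - 9 = (-81) + (18) + (18) + (-9) = -54; answer -54
Part III: U2 = -54; d = -23; a(3) = 2*(35) + 3*(5) - 1*(-23) = 108; iterating: a(3)=108, a(4)=316, a(5)=921, a(6)=2682, a(7)=7811, a(8)=22747, a(9)=66245, a(10)=192920, a(11)=561828, a(12)=1636171, a(13)=4764906, a(14)=13876497; answer 13876497
Part IV: U3 = 13876497; r = 14168; 14168 = 2^3 * 7 * 11 * 23; sigma = (1 + 2 + 4 + 8) * (1 + 7) * (1 + 11) * (1 + 23) = 15 * 8 * 12 * 24 = 34560; answer 34560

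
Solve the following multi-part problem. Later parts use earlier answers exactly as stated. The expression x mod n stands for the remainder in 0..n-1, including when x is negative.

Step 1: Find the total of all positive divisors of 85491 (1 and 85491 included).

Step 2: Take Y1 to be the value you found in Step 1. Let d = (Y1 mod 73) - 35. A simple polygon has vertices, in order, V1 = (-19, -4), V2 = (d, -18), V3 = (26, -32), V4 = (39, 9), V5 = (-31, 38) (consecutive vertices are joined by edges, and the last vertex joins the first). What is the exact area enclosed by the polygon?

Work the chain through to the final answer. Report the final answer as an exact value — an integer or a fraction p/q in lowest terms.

Step 1: 85491 = 3^2 * 7 * 23 * 59; sigma = (1 + 3 + 9) * (1 + 7) * (1 + 23) * (1 + 59) = 13 * 8 * 24 * 60 = 149760; answer 149760
Step 2: Y1 = 149760; d = 2; cross terms: (-19*-18 - 2*-4)=350, (2*-32 - 26*-18)=404, (26*9 - 39*-32)=1482, (39*38 - -31*9)=1761, (-31*-4 - -19*38)=846; twice the area = |4843| = 4843; area = 4843/2; answer 4843/2

4843/2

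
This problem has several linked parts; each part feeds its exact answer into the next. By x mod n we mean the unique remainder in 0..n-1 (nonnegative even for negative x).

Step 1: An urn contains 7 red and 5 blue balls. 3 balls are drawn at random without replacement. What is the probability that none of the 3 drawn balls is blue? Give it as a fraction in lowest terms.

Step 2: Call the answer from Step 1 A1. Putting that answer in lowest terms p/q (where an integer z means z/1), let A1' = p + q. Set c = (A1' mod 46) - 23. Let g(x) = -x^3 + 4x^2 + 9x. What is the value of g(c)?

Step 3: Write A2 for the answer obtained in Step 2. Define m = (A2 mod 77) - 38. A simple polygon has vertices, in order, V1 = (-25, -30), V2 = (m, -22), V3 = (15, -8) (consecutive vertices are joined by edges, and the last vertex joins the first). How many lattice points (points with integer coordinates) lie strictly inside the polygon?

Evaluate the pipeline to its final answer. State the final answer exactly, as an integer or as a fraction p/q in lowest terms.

Step 1: total draws C(12,3) = 220; favorable C(7,3) = 35; P = 7/44; answer 7/44
Step 2: A1 = 7/44; threaded value p + q = 51; c = -18; -1*(-18)^3 + 4*(-18)^2 + 9*(-18)^1 = (5832) + (1296) + (-162) = 6966; answer 6966
Step 3: A2 = 6966; m = -2; cross terms: (-25*-22 - -2*-30)=490, (-2*-8 - 15*-22)=346, (15*-30 - -25*-8)=-650; twice the area = |186| = 186; area = 93; boundary points = 1 + 1 + 2 = 4; strictly interior points = area - boundary/2 + 1 = 92; answer 92

92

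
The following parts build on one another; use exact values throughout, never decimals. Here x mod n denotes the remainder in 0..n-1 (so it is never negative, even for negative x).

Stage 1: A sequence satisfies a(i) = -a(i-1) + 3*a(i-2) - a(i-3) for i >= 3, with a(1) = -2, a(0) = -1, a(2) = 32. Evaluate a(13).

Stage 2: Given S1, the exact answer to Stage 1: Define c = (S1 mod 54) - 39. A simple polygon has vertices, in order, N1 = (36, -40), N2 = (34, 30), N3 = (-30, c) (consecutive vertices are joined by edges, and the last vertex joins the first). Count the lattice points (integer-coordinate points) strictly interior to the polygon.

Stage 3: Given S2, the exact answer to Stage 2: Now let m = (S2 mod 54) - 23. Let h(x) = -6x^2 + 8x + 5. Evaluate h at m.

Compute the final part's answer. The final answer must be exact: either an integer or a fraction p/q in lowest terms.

-185

Stage 1: a(3) = -1*(32) + 3*(-2) - 1*(-1) = -37; iterating: a(3)=-37, a(4)=135, a(5)=-278, a(6)=720, a(7)=-1689, a(8)=4127, a(9)=-9914, a(10)=23984, a(11)=-57853, a(12)=139719, a(13)=-337262; answer -337262
Stage 2: S1 = -337262; c = -17; cross terms: (36*30 - 34*-40)=2440, (34*-17 - -30*30)=322, (-30*-40 - 36*-17)=1812; twice the area = |4574| = 4574; area = 2287; boundary points = 2 + 1 + 1 = 4; strictly interior points = area - boundary/2 + 1 = 2286; answer 2286
Stage 3: S2 = 2286; m = -5; -6*(-5)^2 + 8*(-5)^1 + 5 = (-150) + (-40) + (5) = -185; answer -185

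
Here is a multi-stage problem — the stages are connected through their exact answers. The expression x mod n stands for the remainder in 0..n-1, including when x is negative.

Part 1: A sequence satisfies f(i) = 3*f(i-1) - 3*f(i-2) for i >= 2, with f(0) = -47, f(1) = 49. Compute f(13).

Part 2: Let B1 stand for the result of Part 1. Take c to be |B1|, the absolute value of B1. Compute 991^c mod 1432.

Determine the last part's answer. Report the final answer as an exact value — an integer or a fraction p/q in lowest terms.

Part 1: f(2) = 3*(49) - 3*(-47) = 288; iterating: f(2)=288, f(3)=717, f(4)=1287, f(5)=1710, f(6)=1269, f(7)=-1323, f(8)=-7776, f(9)=-19359, f(10)=-34749, f(11)=-46170, f(12)=-34263, f(13)=35721; answer 35721
Part 2: B1 = 35721; c = 35721; squarings mod 1432: 991^1=991, 991^2=1161, 991^4=409, 991^8=1169, 991^16=433, 991^32=1329, 991^64=585, 991^128=1409, 991^256=529, 991^512=601, 991^1024=337, 991^2048=441, 991^4096=1161, 991^8192=409, 991^16384=1169, 991^32768=433; 991^35721 = 991^1 * 991^8 * 991^128 * 991^256 * 991^512 * 991^2048 * 991^32768 = 103 (mod 1432); answer 103

103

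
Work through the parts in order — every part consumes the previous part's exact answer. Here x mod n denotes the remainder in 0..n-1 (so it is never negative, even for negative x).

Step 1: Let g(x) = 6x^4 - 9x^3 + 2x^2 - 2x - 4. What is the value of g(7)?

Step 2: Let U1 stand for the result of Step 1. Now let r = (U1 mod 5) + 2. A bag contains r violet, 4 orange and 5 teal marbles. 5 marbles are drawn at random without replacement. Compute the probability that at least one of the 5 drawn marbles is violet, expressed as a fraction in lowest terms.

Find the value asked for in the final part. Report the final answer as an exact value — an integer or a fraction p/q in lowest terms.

Step 1: 6*(7)^4 - 9*(7)^3 + 2*(7)^2 - 2*(7)^1 - 4 = (14406) + (-3087) + (98) + (-14) + (-4) = 11399; answer 11399
Step 2: U1 = 11399; r = 6; total draws C(15,5) = 3003; complement C(9,5) = 126; favorable 3003 - 126 = 2877; P = 137/143; answer 137/143

137/143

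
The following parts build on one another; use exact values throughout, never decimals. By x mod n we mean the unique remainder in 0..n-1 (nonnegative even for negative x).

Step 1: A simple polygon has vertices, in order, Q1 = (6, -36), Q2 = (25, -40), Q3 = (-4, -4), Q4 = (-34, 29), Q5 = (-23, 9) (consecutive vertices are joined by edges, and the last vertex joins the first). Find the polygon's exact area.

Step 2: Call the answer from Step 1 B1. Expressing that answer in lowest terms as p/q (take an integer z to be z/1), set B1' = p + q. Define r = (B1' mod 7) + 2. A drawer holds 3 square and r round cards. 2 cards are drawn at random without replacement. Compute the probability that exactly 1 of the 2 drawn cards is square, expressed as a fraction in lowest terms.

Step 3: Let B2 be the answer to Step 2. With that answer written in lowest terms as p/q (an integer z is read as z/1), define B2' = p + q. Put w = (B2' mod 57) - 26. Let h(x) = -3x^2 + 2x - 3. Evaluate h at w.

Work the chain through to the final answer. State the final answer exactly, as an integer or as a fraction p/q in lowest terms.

Step 1: cross terms: (6*-40 - 25*-36)=660, (25*-4 - -4*-40)=-260, (-4*29 - -34*-4)=-252, (-34*9 - -23*29)=361, (-23*-36 - 6*9)=774; twice the area = |1283| = 1283; area = 1283/2; answer 1283/2
Step 2: B1 = 1283/2; threaded value p + q = 1285; r = 6; total draws C(9,2) = 36; favorable C(3,1)*C(6,1) = 18; P = 1/2; answer 1/2
Step 3: B2 = 1/2; threaded value p + q = 3; w = -23; -3*(-23)^2 + 2*(-23)^1 - 3 = (-1587) + (-46) + (-3) = -1636; answer -1636

-1636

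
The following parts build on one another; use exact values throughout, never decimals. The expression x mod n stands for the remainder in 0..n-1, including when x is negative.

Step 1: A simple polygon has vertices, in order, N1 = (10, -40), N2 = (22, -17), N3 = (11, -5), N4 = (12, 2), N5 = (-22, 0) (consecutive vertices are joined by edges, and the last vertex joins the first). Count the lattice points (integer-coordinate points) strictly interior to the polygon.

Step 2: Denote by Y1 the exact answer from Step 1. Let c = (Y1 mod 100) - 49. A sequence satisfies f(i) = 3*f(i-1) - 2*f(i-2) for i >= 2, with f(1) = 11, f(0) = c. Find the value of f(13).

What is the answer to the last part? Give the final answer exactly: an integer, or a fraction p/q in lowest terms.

-253879

Step 1: cross terms: (10*-17 - 22*-40)=710, (22*-5 - 11*-17)=77, (11*2 - 12*-5)=82, (12*0 - -22*2)=44, (-22*-40 - 10*0)=880; twice the area = |1793| = 1793; area = 1793/2; boundary points = 1 + 1 + 1 + 2 + 8 = 13; strictly interior points = area - boundary/2 + 1 = 891; answer 891
Step 2: Y1 = 891; c = 42; f(2) = 3*(11) - 2*(42) = -51; iterating: f(2)=-51, f(3)=-175, f(4)=-423, f(5)=-919, f(6)=-1911, f(7)=-3895, f(8)=-7863, f(9)=-15799, f(10)=-31671, f(11)=-63415, f(12)=-126903, f(13)=-253879; answer -253879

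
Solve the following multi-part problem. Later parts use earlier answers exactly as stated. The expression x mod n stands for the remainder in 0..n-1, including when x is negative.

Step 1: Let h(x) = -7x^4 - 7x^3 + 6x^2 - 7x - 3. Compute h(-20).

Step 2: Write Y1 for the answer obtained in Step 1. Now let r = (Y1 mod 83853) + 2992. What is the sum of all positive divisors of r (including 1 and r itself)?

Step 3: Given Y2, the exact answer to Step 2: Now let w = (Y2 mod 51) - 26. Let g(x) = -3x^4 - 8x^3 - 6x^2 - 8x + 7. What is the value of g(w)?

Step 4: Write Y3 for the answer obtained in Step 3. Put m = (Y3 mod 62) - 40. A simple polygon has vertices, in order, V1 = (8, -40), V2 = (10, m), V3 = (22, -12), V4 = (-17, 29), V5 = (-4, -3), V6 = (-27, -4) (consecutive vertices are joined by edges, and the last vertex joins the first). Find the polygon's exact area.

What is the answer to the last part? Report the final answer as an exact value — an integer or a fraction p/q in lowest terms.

1167

Step 1: -7*(-20)^4 - 7*(-20)^3 + 6*(-20)^2 - 7*(-20)^1 - 3 = (-1120000) + (56000) + (2400) + (140) + (-3) = -1061463; answer -1061463
Step 2: Y1 = -1061463; r = 31618; 31618 = 2 * 15809; sigma = (1 + 2) * (1 + 15809) = 3 * 15810 = 47430; answer 47430
Step 3: Y2 = 47430; w = -26; -3*(-26)^4 - 8*(-26)^3 - 6*(-26)^2 - 8*(-26)^1 + 7 = (-1370928) + (140608) + (-4056) + (208) + (7) = -1234161; answer -1234161
Step 4: Y3 = -1234161; m = -29; cross terms: (8*-29 - 10*-40)=168, (10*-12 - 22*-29)=518, (22*29 - -17*-12)=434, (-17*-3 - -4*29)=167, (-4*-4 - -27*-3)=-65, (-27*-40 - 8*-4)=1112; twice the area = |2334| = 2334; area = 1167; answer 1167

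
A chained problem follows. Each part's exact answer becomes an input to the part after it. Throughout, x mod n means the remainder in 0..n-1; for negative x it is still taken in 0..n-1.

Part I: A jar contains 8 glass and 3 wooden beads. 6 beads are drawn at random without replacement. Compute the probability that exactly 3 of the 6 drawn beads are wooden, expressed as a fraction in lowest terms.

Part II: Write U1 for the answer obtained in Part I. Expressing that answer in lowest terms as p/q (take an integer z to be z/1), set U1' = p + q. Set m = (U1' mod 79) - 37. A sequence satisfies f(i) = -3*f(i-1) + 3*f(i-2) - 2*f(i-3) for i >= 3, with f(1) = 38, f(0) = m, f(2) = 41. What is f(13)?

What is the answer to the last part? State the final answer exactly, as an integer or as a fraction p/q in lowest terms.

Part I: total draws C(11,6) = 462; favorable C(3,3)*C(8,3) = 56; P = 4/33; answer 4/33
Part II: U1 = 4/33; threaded value p + q = 37; m = 0; f(3) = -3*(41) + 3*(38) - 2*(0) = -9; iterating: f(3)=-9, f(4)=74, f(5)=-331, f(6)=1233, f(7)=-4840, f(8)=18881, f(9)=-73629, f(10)=287210, f(11)=-1120279, f(12)=4369725, f(13)=-17044432; answer -17044432

-17044432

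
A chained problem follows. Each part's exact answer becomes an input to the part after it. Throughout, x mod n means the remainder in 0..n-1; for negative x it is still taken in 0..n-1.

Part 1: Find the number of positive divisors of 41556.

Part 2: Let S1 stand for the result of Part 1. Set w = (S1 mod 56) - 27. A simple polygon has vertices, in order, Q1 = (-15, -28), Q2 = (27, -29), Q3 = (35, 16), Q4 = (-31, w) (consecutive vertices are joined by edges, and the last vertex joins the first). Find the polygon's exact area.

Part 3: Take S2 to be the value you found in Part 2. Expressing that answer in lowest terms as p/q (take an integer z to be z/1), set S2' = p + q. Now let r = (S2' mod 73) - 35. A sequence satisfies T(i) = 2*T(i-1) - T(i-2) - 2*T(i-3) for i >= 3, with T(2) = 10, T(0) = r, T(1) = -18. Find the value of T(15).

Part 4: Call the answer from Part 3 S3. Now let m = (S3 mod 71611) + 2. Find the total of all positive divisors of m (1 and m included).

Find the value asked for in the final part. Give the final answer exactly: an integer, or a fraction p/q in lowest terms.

100800

Part 1: 41556 = 2^2 * 3 * 3463; number of divisors = (2+1) * (1+1) * (1+1) = 12; answer 12
Part 2: S1 = 12; w = -15; cross terms: (-15*-29 - 27*-28)=1191, (27*16 - 35*-29)=1447, (35*-15 - -31*16)=-29, (-31*-28 - -15*-15)=643; twice the area = |3252| = 3252; area = 1626; answer 1626
Part 3: S2 = 1626; threaded value p + q = 1627; r = -14; T(3) = 2*(10) - 1*(-18) - 2*(-14) = 66; iterating: T(3)=66, T(4)=158, T(5)=230, T(6)=170, T(7)=-206, T(8)=-1042, T(9)=-2218, T(10)=-2982, T(11)=-1662, T(12)=4094, T(13)=15814, T(14)=30858, T(15)=37714; answer 37714
Part 4: S3 = 37714; m = 37716; 37716 = 2^2 * 3 * 7 * 449; sigma = (1 + 2 + 4) * (1 + 3) * (1 + 7) * (1 + 449) = 7 * 4 * 8 * 450 = 100800; answer 100800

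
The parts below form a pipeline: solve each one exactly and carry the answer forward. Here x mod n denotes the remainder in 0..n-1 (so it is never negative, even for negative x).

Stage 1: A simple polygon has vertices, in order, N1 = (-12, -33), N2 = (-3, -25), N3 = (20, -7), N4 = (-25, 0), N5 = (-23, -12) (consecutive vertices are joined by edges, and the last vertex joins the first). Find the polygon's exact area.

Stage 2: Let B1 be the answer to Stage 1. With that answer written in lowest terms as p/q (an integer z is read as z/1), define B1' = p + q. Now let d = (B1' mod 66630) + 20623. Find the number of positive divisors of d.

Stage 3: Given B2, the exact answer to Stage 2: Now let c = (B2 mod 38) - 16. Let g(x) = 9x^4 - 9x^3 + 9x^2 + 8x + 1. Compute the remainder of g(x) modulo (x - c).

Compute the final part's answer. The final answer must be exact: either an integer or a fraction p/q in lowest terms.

203377

Stage 1: cross terms: (-12*-25 - -3*-33)=201, (-3*-7 - 20*-25)=521, (20*0 - -25*-7)=-175, (-25*-12 - -23*0)=300, (-23*-33 - -12*-12)=615; twice the area = |1462| = 1462; area = 731; answer 731
Stage 2: B1 = 731; threaded value p + q = 732; d = 21355; 21355 = 5 * 4271; number of divisors = (1+1) * (1+1) = 4; answer 4
Stage 3: B2 = 4; c = -12; remainder = value at the root: 9*(-12)^4 - 9*(-12)^3 + 9*(-12)^2 + 8*(-12)^1 + 1 = (186624) + (15552) + (1296) + (-96) + (1) = 203377; answer 203377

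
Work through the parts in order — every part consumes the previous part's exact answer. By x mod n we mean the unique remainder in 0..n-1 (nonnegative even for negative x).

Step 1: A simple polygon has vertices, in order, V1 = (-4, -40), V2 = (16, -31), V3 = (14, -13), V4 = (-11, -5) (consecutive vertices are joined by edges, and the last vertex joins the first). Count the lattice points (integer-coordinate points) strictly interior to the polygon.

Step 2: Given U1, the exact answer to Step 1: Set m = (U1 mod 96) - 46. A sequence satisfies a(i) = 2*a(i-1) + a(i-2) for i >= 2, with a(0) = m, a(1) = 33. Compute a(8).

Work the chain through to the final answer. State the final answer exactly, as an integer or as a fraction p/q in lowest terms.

8732

Step 1: cross terms: (-4*-31 - 16*-40)=764, (16*-13 - 14*-31)=226, (14*-5 - -11*-13)=-213, (-11*-40 - -4*-5)=420; twice the area = |1197| = 1197; area = 1197/2; boundary points = 1 + 2 + 1 + 7 = 11; strictly interior points = area - boundary/2 + 1 = 594; answer 594
Step 2: U1 = 594; m = -28; a(2) = 2*(33) + 1*(-28) = 38; iterating: a(2)=38, a(3)=109, a(4)=256, a(5)=621, a(6)=1498, a(7)=3617, a(8)=8732; answer 8732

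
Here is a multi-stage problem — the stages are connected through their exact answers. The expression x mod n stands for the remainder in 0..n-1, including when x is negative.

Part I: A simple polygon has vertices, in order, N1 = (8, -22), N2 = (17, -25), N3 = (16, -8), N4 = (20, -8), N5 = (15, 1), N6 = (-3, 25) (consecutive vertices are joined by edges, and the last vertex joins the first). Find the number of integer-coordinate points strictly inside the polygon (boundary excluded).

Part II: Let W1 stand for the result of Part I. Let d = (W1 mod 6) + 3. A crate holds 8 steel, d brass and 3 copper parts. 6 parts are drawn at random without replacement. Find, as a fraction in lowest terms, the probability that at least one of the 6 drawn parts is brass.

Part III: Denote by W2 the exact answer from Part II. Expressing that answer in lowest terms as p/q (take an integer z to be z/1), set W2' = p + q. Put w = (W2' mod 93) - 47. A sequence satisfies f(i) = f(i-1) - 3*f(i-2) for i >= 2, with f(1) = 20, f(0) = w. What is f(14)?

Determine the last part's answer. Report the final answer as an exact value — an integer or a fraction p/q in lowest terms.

-62911

Part I: cross terms: (8*-25 - 17*-22)=174, (17*-8 - 16*-25)=264, (16*-8 - 20*-8)=32, (20*1 - 15*-8)=140, (15*25 - -3*1)=378, (-3*-22 - 8*25)=-134; twice the area = |854| = 854; area = 427; boundary points = 3 + 1 + 4 + 1 + 6 + 1 = 16; strictly interior points = area - boundary/2 + 1 = 420; answer 420
Part II: W1 = 420; d = 3; total draws C(14,6) = 3003; complement C(11,6) = 462; favorable 3003 - 462 = 2541; P = 11/13; answer 11/13
Part III: W2 = 11/13; threaded value p + q = 24; w = -23; f(2) = 1*(20) - 3*(-23) = 89; iterating: f(2)=89, f(3)=29, f(4)=-238, f(5)=-325, f(6)=389, f(7)=1364, f(8)=197, f(9)=-3895, f(10)=-4486, f(11)=7199, f(12)=20657, f(13)=-940, f(14)=-62911; answer -62911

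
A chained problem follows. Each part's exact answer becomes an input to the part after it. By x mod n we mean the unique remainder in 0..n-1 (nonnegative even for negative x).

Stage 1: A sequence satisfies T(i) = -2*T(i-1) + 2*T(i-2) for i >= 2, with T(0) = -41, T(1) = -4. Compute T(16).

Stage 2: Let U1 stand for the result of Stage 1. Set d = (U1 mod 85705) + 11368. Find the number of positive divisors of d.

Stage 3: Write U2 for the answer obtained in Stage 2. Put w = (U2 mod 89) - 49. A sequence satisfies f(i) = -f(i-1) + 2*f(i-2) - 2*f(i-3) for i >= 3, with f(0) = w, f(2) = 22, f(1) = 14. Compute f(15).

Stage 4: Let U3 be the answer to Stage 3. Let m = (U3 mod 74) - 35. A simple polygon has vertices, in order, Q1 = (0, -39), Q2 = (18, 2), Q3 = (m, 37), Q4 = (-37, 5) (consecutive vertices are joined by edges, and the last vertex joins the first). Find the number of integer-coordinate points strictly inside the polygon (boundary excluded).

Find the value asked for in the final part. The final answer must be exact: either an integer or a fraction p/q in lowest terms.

2106

Stage 1: T(2) = -2*(-4) + 2*(-41) = -74; iterating: T(2)=-74, T(3)=140, T(4)=-428, T(5)=1136, T(6)=-3128, T(7)=8528, T(8)=-23312, T(9)=63680, T(10)=-173984, T(11)=475328, T(12)=-1298624, T(13)=3547904, T(14)=-9693056, T(15)=26481920, T(16)=-72349952; answer -72349952
Stage 2: U1 = -72349952; d = 82141; 82141 is prime, so its only divisors are 1 and 82141; count = 2; answer 2
Stage 3: U2 = 2; w = -47; f(3) = -1*(22) + 2*(14) - 2*(-47) = 100; iterating: f(3)=100, f(4)=-84, f(5)=240, f(6)=-608, f(7)=1256, f(8)=-2952, f(9)=6680, f(10)=-15096, f(11)=34360, f(12)=-77912, f(13)=176824, f(14)=-401368, f(15)=910840; answer 910840
Stage 4: U3 = 910840; m = 13; cross terms: (0*2 - 18*-39)=702, (18*37 - 13*2)=640, (13*5 - -37*37)=1434, (-37*-39 - 0*5)=1443; twice the area = |4219| = 4219; area = 4219/2; boundary points = 1 + 5 + 2 + 1 = 9; strictly interior points = area - boundary/2 + 1 = 2106; answer 2106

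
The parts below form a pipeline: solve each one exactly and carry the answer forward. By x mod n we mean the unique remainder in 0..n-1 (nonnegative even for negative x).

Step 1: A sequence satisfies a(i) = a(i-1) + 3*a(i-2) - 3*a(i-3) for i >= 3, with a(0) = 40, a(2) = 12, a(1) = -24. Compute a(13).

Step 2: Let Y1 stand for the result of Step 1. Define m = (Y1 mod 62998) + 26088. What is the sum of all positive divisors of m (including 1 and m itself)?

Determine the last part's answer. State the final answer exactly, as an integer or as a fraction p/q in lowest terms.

48420

Step 1: a(3) = 1*(12) + 3*(-24) - 3*(40) = -180; iterating: a(3)=-180, a(4)=-72, a(5)=-648, a(6)=-324, a(7)=-2052, a(8)=-1080, a(9)=-6264, a(10)=-3348, a(11)=-18900, a(12)=-10152, a(13)=-56808; answer -56808
Step 2: Y1 = -56808; m = 32278; 32278 = 2 * 16139; sigma = (1 + 2) * (1 + 16139) = 3 * 16140 = 48420; answer 48420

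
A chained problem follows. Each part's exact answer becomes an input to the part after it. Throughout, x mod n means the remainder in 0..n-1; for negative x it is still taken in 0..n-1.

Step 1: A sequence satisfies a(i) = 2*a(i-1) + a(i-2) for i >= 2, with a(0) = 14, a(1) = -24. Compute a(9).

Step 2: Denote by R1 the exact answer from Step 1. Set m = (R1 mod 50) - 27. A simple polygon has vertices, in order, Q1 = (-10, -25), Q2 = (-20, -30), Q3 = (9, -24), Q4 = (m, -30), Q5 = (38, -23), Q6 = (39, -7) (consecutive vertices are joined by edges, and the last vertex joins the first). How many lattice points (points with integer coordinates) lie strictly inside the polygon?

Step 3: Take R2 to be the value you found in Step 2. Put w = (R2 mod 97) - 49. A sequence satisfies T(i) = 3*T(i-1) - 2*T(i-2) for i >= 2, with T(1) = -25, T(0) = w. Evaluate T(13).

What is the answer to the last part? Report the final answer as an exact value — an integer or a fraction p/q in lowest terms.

106445

Step 1: a(2) = 2*(-24) + 1*(14) = -34; iterating: a(2)=-34, a(3)=-92, a(4)=-218, a(5)=-528, a(6)=-1274, a(7)=-3076, a(8)=-7426, a(9)=-17928; answer -17928
Step 2: R1 = -17928; m = -5; cross terms: (-10*-30 - -20*-25)=-200, (-20*-24 - 9*-30)=750, (9*-30 - -5*-24)=-390, (-5*-23 - 38*-30)=1255, (38*-7 - 39*-23)=631, (39*-25 - -10*-7)=-1045; twice the area = |1001| = 1001; area = 1001/2; boundary points = 5 + 1 + 2 + 1 + 1 + 1 = 11; strictly interior points = area - boundary/2 + 1 = 496; answer 496
Step 3: R2 = 496; w = -38; T(2) = 3*(-25) - 2*(-38) = 1; iterating: T(2)=1, T(3)=53, T(4)=157, T(5)=365, T(6)=781, T(7)=1613, T(8)=3277, T(9)=6605, T(10)=13261, T(11)=26573, T(12)=53197, T(13)=106445; answer 106445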